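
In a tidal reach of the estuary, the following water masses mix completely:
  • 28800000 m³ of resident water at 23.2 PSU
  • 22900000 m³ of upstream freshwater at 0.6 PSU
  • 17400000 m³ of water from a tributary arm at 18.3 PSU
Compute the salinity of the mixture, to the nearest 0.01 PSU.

14.48 PSU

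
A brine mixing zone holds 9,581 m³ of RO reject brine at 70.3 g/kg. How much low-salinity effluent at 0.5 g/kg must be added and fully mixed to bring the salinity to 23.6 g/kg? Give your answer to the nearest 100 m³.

19400 m³

Salt balance: 9,581×70.3 + V×0.5 = (9,581+V)×23.6
673,544.3 + 0.5V = 226,111.6 + 23.6V
447,432.7 = 23.1V
V = 19,369.38 m³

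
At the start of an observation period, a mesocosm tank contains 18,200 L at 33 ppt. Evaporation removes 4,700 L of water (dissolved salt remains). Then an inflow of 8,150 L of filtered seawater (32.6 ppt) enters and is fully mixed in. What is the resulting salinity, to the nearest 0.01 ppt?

40.01 ppt

After evaporation: salt = 18,200×33 = 600,600; volume = 18,200 − 4,700 = 13,500 L
After mixing: salt = 600,600 + 8,150×32.6 = 866,290; volume = 13,500 + 8,150 = 21,650 L
S = 866,290 / 21,650 = 40.0134 ppt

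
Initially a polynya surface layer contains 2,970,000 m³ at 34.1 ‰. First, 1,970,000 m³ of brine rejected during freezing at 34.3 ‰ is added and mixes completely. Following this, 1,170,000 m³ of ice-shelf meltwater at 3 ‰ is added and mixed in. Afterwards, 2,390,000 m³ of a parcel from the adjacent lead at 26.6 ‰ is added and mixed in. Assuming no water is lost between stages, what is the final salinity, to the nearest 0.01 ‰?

Mass of salt is conserved:
Initial salt = 2,970,000×34.1 = 101,277,000
After stage 1: salt = 101,277,000 + 1,970,000×34.3 = 168,848,000; volume = 4,940,000 m³; S = 34.18 ‰
After stage 2: salt = 168,848,000 + 1,170,000×3 = 172,358,000; volume = 6,110,000 m³; S = 28.209 ‰
After stage 3: salt = 172,358,000 + 2,390,000×26.6 = 235,932,000; volume = 8,500,000 m³
S = 235,932,000 / 8,500,000 = 27.7567 ‰

27.76 ‰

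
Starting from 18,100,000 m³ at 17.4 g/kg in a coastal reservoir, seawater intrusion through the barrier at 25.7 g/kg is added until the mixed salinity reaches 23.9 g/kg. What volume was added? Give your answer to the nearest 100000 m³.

65400000 m³

Salt balance: 18,100,000×17.4 + V×25.7 = (18,100,000+V)×23.9
314,940,000 + 25.7V = 432,590,000 + 23.9V
117,650,000 = 1.8V
V = 65,361,111.11 m³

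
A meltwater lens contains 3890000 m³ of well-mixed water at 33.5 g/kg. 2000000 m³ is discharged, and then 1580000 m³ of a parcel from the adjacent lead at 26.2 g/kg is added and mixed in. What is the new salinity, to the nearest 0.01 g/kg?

30.18 g/kg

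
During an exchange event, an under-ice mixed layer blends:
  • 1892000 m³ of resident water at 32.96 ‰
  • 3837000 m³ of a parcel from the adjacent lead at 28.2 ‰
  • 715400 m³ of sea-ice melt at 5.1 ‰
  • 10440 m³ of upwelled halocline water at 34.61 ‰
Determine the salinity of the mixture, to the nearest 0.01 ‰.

Salt balance:
salt = 1,892,000×32.96 + 3,837,000×28.2 + 715,400×5.1 + 10,440×34.61 = 62,360,320 + 108,203,400 + 3,648,540 + 361,328.4 = 174,573,588.4
volume = 1,892,000 + 3,837,000 + 715,400 + 10,440 = 6,454,840 m³
S = 174,573,588.4 / 6,454,840 = 27.0454 ‰

27.05 ‰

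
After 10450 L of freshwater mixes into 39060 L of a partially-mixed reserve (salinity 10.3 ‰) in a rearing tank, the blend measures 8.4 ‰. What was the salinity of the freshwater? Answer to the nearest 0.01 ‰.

Salt balance: 39,060×10.3 + 10,450×S = 49,510×8.4
402,318 + 10,450·S = 415,884
S = (415,884 − 402,318) / 10,450 = 1.2982 ‰

1.30 ‰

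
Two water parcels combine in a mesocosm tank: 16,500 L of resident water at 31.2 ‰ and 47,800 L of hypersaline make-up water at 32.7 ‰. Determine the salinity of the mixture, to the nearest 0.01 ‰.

Conserving salt mass:
salt = 16,500×31.2 + 47,800×32.7 = 514,800 + 1,563,060 = 2,077,860
volume = 16,500 + 47,800 = 64,300 L
S = 2,077,860 / 64,300 = 32.3151 ‰

32.32 ‰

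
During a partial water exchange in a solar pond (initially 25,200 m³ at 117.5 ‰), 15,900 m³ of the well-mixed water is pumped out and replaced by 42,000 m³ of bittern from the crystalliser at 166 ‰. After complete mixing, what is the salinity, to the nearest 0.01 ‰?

157.21 ‰

Remaining after removal: 9,300 m³ at 117.5 ‰ (salt = 1,092,750)
After addition: salt = 1,092,750 + 42,000×166 = 8,064,750; volume = 51,300 m³
S = 8,064,750 / 51,300 = 157.2076 ‰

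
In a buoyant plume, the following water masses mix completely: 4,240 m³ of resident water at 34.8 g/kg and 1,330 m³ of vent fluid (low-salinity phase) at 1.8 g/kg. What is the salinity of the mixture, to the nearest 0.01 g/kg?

Weighted by volume,
salt = 4,240×34.8 + 1,330×1.8 = 147,552 + 2,394 = 149,946
volume = 4,240 + 1,330 = 5,570 m³
S = 149,946 / 5,570 = 26.9203 g/kg

26.92 g/kg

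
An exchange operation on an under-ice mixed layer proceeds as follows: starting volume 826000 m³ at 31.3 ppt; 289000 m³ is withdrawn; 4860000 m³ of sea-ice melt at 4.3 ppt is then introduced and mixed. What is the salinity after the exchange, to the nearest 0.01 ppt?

6.99 ppt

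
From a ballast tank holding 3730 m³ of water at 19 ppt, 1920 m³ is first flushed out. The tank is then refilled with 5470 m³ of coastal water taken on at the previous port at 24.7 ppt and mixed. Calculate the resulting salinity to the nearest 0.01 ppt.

23.28 ppt

Remaining after removal: 1,810 m³ at 19 ppt (salt = 34,390)
After addition: salt = 34,390 + 5,470×24.7 = 169,499; volume = 7,280 m³
S = 169,499 / 7,280 = 23.2828 ppt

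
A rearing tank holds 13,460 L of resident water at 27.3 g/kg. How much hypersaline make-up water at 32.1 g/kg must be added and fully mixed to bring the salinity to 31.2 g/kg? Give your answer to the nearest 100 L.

58300 L

Salt balance: 13,460×27.3 + V×32.1 = (13,460+V)×31.2
367,458 + 32.1V = 419,952 + 31.2V
52,494 = 0.9V
V = 58,326.67 L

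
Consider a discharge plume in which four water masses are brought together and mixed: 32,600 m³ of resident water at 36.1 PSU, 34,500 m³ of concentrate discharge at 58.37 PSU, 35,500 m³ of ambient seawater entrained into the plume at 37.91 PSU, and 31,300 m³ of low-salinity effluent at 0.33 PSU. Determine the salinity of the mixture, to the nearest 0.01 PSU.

Salt balance:
salt = 32,600×36.1 + 34,500×58.37 + 35,500×37.91 + 31,300×0.33 = 1,176,860 + 2,013,765 + 1,345,805 + 10,329 = 4,546,759
volume = 32,600 + 34,500 + 35,500 + 31,300 = 133,900 m³
S = 4,546,759 / 133,900 = 33.9564 PSU

33.96 PSU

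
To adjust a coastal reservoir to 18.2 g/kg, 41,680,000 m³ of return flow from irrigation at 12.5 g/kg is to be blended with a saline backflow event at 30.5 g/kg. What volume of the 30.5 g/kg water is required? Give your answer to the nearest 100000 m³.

19300000 m³

Salt balance: 41,680,000×12.5 + V×30.5 = (41,680,000+V)×18.2
521,000,000 + 30.5V = 758,576,000 + 18.2V
237,576,000 = 12.3V
V = 19,315,121.95 m³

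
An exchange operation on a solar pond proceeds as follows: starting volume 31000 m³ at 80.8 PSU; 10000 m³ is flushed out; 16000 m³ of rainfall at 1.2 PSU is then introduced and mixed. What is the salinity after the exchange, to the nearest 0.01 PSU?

Remaining after removal: 21,000 m³ at 80.8 PSU (salt = 1,696,800)
After addition: salt = 1,696,800 + 16,000×1.2 = 1,716,000; volume = 37,000 m³
S = 1,716,000 / 37,000 = 46.3784 PSU

46.38 PSU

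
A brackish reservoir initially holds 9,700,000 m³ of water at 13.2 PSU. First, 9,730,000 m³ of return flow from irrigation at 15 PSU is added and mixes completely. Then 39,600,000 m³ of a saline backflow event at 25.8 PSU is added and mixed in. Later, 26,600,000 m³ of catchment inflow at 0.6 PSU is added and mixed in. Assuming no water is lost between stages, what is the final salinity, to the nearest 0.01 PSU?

Weighted by volume,
Initial salt = 9,700,000×13.2 = 128,040,000
After stage 1: salt = 128,040,000 + 9,730,000×15 = 273,990,000; volume = 19,430,000 m³; S = 14.101 PSU
After stage 2: salt = 273,990,000 + 39,600,000×25.8 = 1,295,670,000; volume = 59,030,000 m³; S = 21.949 PSU
After stage 3: salt = 1,295,670,000 + 26,600,000×0.6 = 1,311,630,000; volume = 85,630,000 m³
S = 1,311,630,000 / 85,630,000 = 15.3174 PSU

15.32 PSU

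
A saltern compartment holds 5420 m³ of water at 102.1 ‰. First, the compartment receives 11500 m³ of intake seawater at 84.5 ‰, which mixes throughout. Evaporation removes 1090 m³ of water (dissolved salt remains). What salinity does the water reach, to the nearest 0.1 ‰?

96.3 ‰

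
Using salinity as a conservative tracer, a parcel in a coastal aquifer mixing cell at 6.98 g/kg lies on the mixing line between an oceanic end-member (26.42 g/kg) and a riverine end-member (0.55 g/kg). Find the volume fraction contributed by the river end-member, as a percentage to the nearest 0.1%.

75.1%

Let f be the freshwater fraction. Salt balance per unit volume:
f×0.55 + (1−f)×26.42 = 6.98
f = (26.42 − 6.98) / (26.42 − 0.55) = 19.44/25.87 = 0.7514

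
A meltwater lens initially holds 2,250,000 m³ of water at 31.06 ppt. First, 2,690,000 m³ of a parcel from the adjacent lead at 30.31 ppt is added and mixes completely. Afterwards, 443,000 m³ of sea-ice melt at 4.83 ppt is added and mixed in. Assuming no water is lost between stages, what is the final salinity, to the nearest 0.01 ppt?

Salt balance:
Initial salt = 2,250,000×31.06 = 69,885,000
After stage 1: salt = 69,885,000 + 2,690,000×30.31 = 151,418,900; volume = 4,940,000 m³; S = 30.652 ppt
After stage 2: salt = 151,418,900 + 443,000×4.83 = 153,558,590; volume = 5,383,000 m³
S = 153,558,590 / 5,383,000 = 28.5266 ppt

28.53 ppt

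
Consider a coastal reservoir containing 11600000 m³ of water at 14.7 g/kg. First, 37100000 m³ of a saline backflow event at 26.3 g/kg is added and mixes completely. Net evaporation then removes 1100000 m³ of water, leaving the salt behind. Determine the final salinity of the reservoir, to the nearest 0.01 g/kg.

24.08 g/kg

After mixing: salt = 11,600,000×14.7 + 37,100,000×26.3 = 1,146,250,000; volume = 48,700,000 m³
After evaporation: salt unchanged = 1,146,250,000; volume = 48,700,000 − 1,100,000 = 47,600,000 m³
S = 1,146,250,000 / 47,600,000 = 24.0809 g/kg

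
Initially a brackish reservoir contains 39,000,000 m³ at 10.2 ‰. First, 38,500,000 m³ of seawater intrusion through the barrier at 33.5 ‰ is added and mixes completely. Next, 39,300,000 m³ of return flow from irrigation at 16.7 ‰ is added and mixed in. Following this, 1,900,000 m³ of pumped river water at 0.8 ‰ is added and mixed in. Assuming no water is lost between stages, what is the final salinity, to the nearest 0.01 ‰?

19.76 ‰

Total salt / total volume:
Initial salt = 39,000,000×10.2 = 397,800,000
After stage 1: salt = 397,800,000 + 38,500,000×33.5 = 1,687,550,000; volume = 77,500,000 m³; S = 21.775 ‰
After stage 2: salt = 1,687,550,000 + 39,300,000×16.7 = 2,343,860,000; volume = 116,800,000 m³; S = 20.067 ‰
After stage 3: salt = 2,343,860,000 + 1,900,000×0.8 = 2,345,380,000; volume = 118,700,000 m³
S = 2,345,380,000 / 118,700,000 = 19.7589 ‰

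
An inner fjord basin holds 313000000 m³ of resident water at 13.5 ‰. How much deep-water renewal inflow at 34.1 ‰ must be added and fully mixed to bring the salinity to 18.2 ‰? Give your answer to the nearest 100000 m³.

Salt balance: 313,000,000×13.5 + V×34.1 = (313,000,000+V)×18.2
4,225,500,000 + 34.1V = 5,696,600,000 + 18.2V
1,471,100,000 = 15.9V
V = 92,522,012.58 m³

92500000 m³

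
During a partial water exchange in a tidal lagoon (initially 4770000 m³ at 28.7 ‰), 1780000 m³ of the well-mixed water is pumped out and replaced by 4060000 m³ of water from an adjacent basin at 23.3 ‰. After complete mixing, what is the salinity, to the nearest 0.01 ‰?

25.59 ‰

Remaining after removal: 2,990,000 m³ at 28.7 ‰ (salt = 85,813,000)
After addition: salt = 85,813,000 + 4,060,000×23.3 = 180,411,000; volume = 7,050,000 m³
S = 180,411,000 / 7,050,000 = 25.5902 ‰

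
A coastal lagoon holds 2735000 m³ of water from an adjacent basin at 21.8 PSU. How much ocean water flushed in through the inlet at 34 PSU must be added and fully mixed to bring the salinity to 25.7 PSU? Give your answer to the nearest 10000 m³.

1290000 m³

Salt balance: 2,735,000×21.8 + V×34 = (2,735,000+V)×25.7
59,623,000 + 34V = 70,289,500 + 25.7V
10,666,500 = 8.3V
V = 1,285,120.48 m³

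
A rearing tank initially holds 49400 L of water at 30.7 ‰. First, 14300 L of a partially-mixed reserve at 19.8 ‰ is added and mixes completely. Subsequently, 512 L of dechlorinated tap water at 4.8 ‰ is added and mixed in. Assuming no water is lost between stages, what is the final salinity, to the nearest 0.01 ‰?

Weighted by volume,
Initial salt = 49,400×30.7 = 1,516,580
After stage 1: salt = 1,516,580 + 14,300×19.8 = 1,799,720; volume = 63,700 L; S = 28.253 ‰
After stage 2: salt = 1,799,720 + 512×4.8 = 1,802,177.6; volume = 64,212 L
S = 1,802,177.6 / 64,212 = 28.0661 ‰

28.07 ‰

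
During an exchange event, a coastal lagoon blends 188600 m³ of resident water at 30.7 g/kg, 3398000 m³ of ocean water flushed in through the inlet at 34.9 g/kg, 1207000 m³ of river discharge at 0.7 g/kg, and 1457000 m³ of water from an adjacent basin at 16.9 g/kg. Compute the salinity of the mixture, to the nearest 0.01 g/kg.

23.97 g/kg

Weighted by volume,
salt = 188,600×30.7 + 3,398,000×34.9 + 1,207,000×0.7 + 1,457,000×16.9 = 5,790,020 + 118,590,200 + 844,900 + 24,623,300 = 149,848,420
volume = 188,600 + 3,398,000 + 1,207,000 + 1,457,000 = 6,250,600 m³
S = 149,848,420 / 6,250,600 = 23.9734 g/kg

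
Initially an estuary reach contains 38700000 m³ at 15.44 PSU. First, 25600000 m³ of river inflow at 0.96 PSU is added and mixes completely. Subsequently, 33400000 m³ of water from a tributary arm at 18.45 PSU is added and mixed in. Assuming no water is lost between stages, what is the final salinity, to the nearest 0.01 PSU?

Conserving salt mass:
Initial salt = 38,700,000×15.44 = 597,528,000
After stage 1: salt = 597,528,000 + 25,600,000×0.96 = 622,104,000; volume = 64,300,000 m³; S = 9.675 PSU
After stage 2: salt = 622,104,000 + 33,400,000×18.45 = 1,238,334,000; volume = 97,700,000 m³
S = 1,238,334,000 / 97,700,000 = 12.6749 PSU

12.67 PSU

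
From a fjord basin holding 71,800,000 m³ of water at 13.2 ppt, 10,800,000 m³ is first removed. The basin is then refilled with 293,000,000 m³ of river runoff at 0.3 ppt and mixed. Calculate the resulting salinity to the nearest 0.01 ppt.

2.52 ppt

Remaining after removal: 61,000,000 m³ at 13.2 ppt (salt = 805,200,000)
After addition: salt = 805,200,000 + 293,000,000×0.3 = 893,100,000; volume = 354,000,000 m³
S = 893,100,000 / 354,000,000 = 2.5229 ppt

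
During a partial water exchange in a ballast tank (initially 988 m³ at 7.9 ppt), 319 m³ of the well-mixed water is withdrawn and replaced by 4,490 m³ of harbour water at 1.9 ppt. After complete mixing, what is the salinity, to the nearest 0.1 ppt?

2.7 ppt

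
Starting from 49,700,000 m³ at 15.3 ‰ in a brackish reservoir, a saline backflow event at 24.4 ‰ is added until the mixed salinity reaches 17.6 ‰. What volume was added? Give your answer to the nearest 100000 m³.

16800000 m³

Salt balance: 49,700,000×15.3 + V×24.4 = (49,700,000+V)×17.6
760,410,000 + 24.4V = 874,720,000 + 17.6V
114,310,000 = 6.8V
V = 16,810,294.12 m³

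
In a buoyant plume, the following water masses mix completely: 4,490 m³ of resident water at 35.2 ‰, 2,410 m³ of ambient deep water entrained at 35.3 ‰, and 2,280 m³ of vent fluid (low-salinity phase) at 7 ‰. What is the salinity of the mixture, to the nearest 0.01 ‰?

28.22 ‰

By conservation of dissolved salt,
salt = 4,490×35.2 + 2,410×35.3 + 2,280×7 = 158,048 + 85,073 + 15,960 = 259,081
volume = 4,490 + 2,410 + 2,280 = 9,180 m³
S = 259,081 / 9,180 = 28.2223 ‰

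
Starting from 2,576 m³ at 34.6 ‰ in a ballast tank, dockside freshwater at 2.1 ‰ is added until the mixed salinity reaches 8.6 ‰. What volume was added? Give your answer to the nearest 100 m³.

10300 m³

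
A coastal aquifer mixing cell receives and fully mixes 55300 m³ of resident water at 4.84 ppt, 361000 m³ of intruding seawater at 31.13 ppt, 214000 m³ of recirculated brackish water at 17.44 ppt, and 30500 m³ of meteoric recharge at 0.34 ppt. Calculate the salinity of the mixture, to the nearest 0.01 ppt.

23.08 ppt

Conserving salt mass:
salt = 55,300×4.84 + 361,000×31.13 + 214,000×17.44 + 30,500×0.34 = 267,652 + 11,237,930 + 3,732,160 + 10,370 = 15,248,112
volume = 55,300 + 361,000 + 214,000 + 30,500 = 660,800 m³
S = 15,248,112 / 660,800 = 23.0752 ppt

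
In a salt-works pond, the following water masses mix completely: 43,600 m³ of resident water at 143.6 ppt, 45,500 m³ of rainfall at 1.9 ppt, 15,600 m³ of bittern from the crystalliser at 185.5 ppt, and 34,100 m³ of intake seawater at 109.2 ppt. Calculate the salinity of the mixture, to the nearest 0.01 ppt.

Salt balance:
salt = 43,600×143.6 + 45,500×1.9 + 15,600×185.5 + 34,100×109.2 = 6,260,960 + 86,450 + 2,893,800 + 3,723,720 = 12,964,930
volume = 43,600 + 45,500 + 15,600 + 34,100 = 138,800 m³
S = 12,964,930 / 138,800 = 93.4073 ppt

93.41 ppt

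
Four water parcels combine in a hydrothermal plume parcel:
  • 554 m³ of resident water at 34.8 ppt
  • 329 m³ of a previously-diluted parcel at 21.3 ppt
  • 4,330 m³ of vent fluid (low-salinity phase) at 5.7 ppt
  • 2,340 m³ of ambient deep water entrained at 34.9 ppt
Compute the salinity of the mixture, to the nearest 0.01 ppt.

Salt balance:
salt = 554×34.8 + 329×21.3 + 4,330×5.7 + 2,340×34.9 = 19,279.2 + 7,007.7 + 24,681 + 81,666 = 132,633.9
volume = 554 + 329 + 4,330 + 2,340 = 7,553 m³
S = 132,633.9 / 7,553 = 17.5604 ppt

17.56 ppt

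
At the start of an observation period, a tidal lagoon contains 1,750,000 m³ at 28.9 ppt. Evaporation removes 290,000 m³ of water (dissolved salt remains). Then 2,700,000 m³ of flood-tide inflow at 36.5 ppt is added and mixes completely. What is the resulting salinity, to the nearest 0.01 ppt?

After evaporation: salt = 1,750,000×28.9 = 50,575,000; volume = 1,750,000 − 290,000 = 1,460,000 m³
After mixing: salt = 50,575,000 + 2,700,000×36.5 = 149,125,000; volume = 1,460,000 + 2,700,000 = 4,160,000 m³
S = 149,125,000 / 4,160,000 = 35.8474 ppt

35.85 ppt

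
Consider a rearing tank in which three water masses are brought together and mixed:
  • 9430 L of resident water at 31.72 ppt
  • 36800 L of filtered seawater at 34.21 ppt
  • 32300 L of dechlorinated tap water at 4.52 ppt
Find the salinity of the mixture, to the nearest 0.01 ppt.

21.70 ppt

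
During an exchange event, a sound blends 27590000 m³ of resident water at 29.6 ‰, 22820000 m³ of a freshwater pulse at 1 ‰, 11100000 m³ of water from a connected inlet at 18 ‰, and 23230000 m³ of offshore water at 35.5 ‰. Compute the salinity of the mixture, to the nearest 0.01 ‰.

Total salt / total volume:
salt = 27,590,000×29.6 + 22,820,000×1 + 11,100,000×18 + 23,230,000×35.5 = 816,664,000 + 22,820,000 + 199,800,000 + 824,665,000 = 1,863,949,000
volume = 27,590,000 + 22,820,000 + 11,100,000 + 23,230,000 = 84,740,000 m³
S = 1,863,949,000 / 84,740,000 = 21.9961 ‰

22.00 ‰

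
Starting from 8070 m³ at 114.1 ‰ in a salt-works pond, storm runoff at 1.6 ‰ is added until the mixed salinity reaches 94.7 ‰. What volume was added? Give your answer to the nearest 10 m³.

1680 m³

Salt balance: 8,070×114.1 + V×1.6 = (8,070+V)×94.7
920,787 + 1.6V = 764,229 + 94.7V
156,558 = 93.1V
V = 1,681.61 m³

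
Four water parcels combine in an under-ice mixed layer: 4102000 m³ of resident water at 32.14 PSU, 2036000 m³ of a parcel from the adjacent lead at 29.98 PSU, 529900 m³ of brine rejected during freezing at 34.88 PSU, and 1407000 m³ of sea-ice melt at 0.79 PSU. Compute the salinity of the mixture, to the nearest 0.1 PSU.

Total salt / total volume:
salt = 4,102,000×32.14 + 2,036,000×29.98 + 529,900×34.88 + 1,407,000×0.79 = 131,838,280 + 61,039,280 + 18,482,912 + 1,111,530 = 212,472,002
volume = 4,102,000 + 2,036,000 + 529,900 + 1,407,000 = 8,074,900 m³
S = 212,472,002 / 8,074,900 = 26.313 PSU

26.3 PSU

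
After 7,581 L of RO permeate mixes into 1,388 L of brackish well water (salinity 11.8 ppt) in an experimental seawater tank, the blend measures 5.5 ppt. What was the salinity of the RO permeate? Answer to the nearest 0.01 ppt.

4.35 ppt

Salt balance: 1,388×11.8 + 7,581×S = 8,969×5.5
16,378.4 + 7,581·S = 49,329.5
S = (49,329.5 − 16,378.4) / 7,581 = 4.3465 ppt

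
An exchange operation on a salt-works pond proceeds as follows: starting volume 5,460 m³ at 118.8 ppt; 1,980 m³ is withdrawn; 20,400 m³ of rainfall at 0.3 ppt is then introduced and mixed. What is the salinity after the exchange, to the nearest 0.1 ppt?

Remaining after removal: 3,480 m³ at 118.8 ppt (salt = 413,424)
After addition: salt = 413,424 + 20,400×0.3 = 419,544; volume = 23,880 m³
S = 419,544 / 23,880 = 17.5688 ppt

17.6 ppt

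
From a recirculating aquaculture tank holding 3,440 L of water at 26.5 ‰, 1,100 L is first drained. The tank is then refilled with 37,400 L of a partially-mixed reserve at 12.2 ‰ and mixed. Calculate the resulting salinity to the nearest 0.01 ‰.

13.04 ‰

Remaining after removal: 2,340 L at 26.5 ‰ (salt = 62,010)
After addition: salt = 62,010 + 37,400×12.2 = 518,290; volume = 39,740 L
S = 518,290 / 39,740 = 13.042 ‰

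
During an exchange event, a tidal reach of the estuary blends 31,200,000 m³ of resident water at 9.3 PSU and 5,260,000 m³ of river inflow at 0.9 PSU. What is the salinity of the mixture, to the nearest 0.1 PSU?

8.1 PSU

Salt balance:
salt = 31,200,000×9.3 + 5,260,000×0.9 = 290,160,000 + 4,734,000 = 294,894,000
volume = 31,200,000 + 5,260,000 = 36,460,000 m³
S = 294,894,000 / 36,460,000 = 8.088 PSU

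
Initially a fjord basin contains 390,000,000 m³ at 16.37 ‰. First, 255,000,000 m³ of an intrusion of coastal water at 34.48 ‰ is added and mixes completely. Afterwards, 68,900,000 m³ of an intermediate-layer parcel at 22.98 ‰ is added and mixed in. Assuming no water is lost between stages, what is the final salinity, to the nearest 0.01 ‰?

Total salt / total volume:
Initial salt = 390,000,000×16.37 = 6,384,300,000
After stage 1: salt = 6,384,300,000 + 255,000,000×34.48 = 15,176,700,000; volume = 645,000,000 m³; S = 23.53 ‰
After stage 2: salt = 15,176,700,000 + 68,900,000×22.98 = 16,760,022,000; volume = 713,900,000 m³
S = 16,760,022,000 / 713,900,000 = 23.4767 ‰

23.48 ‰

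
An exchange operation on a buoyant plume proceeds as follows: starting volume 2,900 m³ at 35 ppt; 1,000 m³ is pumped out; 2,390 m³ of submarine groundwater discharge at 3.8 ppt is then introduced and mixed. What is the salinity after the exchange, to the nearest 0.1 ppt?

Remaining after removal: 1,900 m³ at 35 ppt (salt = 66,500)
After addition: salt = 66,500 + 2,390×3.8 = 75,582; volume = 4,290 m³
S = 75,582 / 4,290 = 17.6182 ppt

17.6 ppt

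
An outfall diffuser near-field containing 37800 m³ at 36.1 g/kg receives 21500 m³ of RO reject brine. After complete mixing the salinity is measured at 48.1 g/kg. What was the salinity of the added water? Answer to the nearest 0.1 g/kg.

69.2 g/kg

Salt balance: 37,800×36.1 + 21,500×S = 59,300×48.1
1,364,580 + 21,500·S = 2,852,330
S = (2,852,330 − 1,364,580) / 21,500 = 69.1977 g/kg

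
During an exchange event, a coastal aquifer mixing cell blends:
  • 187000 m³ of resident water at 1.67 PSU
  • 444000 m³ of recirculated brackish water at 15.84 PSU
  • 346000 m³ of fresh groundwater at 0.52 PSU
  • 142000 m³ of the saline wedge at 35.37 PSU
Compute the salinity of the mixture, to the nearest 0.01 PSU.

Conserving salt mass:
salt = 187,000×1.67 + 444,000×15.84 + 346,000×0.52 + 142,000×35.37 = 312,290 + 7,032,960 + 179,920 + 5,022,540 = 12,547,710
volume = 187,000 + 444,000 + 346,000 + 142,000 = 1,119,000 m³
S = 12,547,710 / 1,119,000 = 11.2133 PSU

11.21 PSU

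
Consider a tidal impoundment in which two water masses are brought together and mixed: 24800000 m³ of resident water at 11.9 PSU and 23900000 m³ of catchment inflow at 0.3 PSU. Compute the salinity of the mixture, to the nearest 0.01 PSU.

By conservation of dissolved salt,
salt = 24,800,000×11.9 + 23,900,000×0.3 = 295,120,000 + 7,170,000 = 302,290,000
volume = 24,800,000 + 23,900,000 = 48,700,000 m³
S = 302,290,000 / 48,700,000 = 6.2072 PSU

6.21 PSU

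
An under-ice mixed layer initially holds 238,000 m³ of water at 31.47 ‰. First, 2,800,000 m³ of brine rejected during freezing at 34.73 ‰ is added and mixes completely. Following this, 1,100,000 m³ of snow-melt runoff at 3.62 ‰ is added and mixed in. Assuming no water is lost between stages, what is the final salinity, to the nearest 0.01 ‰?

26.27 ‰

Total salt / total volume:
Initial salt = 238,000×31.47 = 7,489,860
After stage 1: salt = 7,489,860 + 2,800,000×34.73 = 104,733,860; volume = 3,038,000 m³; S = 34.475 ‰
After stage 2: salt = 104,733,860 + 1,100,000×3.62 = 108,715,860; volume = 4,138,000 m³
S = 108,715,860 / 4,138,000 = 26.2726 ‰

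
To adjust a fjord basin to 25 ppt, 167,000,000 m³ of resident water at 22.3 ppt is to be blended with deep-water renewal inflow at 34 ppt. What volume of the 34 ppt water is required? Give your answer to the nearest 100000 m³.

Salt balance: 167,000,000×22.3 + V×34 = (167,000,000+V)×25
3,724,100,000 + 34V = 4,175,000,000 + 25V
450,900,000 = 9V
V = 50,100,000 m³

50100000 m³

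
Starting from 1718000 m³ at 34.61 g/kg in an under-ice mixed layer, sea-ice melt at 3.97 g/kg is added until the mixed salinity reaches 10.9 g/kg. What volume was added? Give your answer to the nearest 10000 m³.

5880000 m³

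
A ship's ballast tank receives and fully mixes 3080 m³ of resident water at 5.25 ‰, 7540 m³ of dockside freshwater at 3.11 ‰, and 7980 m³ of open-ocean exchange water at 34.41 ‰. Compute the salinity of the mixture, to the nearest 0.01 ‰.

16.89 ‰

Mass of salt is conserved:
salt = 3,080×5.25 + 7,540×3.11 + 7,980×34.41 = 16,170 + 23,449.4 + 274,591.8 = 314,211.2
volume = 3,080 + 7,540 + 7,980 = 18,600 m³
S = 314,211.2 / 18,600 = 16.8931 ‰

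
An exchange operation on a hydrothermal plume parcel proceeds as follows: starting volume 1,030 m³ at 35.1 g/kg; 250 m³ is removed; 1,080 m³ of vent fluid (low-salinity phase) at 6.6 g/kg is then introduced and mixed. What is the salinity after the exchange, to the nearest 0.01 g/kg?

18.55 g/kg

Remaining after removal: 780 m³ at 35.1 g/kg (salt = 27,378)
After addition: salt = 27,378 + 1,080×6.6 = 34,506; volume = 1,860 m³
S = 34,506 / 1,860 = 18.5516 g/kg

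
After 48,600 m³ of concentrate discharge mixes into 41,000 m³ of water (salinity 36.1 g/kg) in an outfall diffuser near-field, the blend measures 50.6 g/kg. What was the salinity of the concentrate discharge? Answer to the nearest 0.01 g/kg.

62.83 g/kg

Salt balance: 41,000×36.1 + 48,600×S = 89,600×50.6
1,480,100 + 48,600·S = 4,533,760
S = (4,533,760 − 1,480,100) / 48,600 = 62.8325 g/kg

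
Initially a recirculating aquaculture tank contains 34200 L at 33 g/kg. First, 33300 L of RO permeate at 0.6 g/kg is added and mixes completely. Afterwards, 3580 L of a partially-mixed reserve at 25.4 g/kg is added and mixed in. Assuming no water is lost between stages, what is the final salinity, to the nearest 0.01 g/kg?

17.44 g/kg

Mass of salt is conserved:
Initial salt = 34,200×33 = 1,128,600
After stage 1: salt = 1,128,600 + 33,300×0.6 = 1,148,580; volume = 67,500 L; S = 17.016 g/kg
After stage 2: salt = 1,148,580 + 3,580×25.4 = 1,239,512; volume = 71,080 L
S = 1,239,512 / 71,080 = 17.4383 g/kg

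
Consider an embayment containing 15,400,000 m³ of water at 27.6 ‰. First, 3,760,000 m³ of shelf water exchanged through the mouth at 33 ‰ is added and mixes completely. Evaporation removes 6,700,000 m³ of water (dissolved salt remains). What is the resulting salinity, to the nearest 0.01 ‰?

After mixing: salt = 15,400,000×27.6 + 3,760,000×33 = 549,120,000; volume = 19,160,000 m³
After evaporation: salt unchanged = 549,120,000; volume = 19,160,000 − 6,700,000 = 12,460,000 m³
S = 549,120,000 / 12,460,000 = 44.0706 ‰

44.07 ‰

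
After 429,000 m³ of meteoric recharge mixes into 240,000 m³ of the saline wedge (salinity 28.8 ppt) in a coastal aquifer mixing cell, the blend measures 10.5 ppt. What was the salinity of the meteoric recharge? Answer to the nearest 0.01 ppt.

0.26 ppt

Salt balance: 240,000×28.8 + 429,000×S = 669,000×10.5
6,912,000 + 429,000·S = 7,024,500
S = (7,024,500 − 6,912,000) / 429,000 = 0.2622 ppt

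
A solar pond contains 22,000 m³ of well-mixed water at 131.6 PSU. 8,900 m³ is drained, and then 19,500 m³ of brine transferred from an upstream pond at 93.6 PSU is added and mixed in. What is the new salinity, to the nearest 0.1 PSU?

108.9 PSU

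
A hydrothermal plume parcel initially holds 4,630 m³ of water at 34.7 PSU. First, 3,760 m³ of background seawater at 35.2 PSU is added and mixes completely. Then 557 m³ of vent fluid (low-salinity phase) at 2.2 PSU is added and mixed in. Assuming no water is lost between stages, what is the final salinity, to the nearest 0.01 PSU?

Total salt / total volume:
Initial salt = 4,630×34.7 = 160,661
After stage 1: salt = 160,661 + 3,760×35.2 = 293,013; volume = 8,390 m³; S = 34.924 PSU
After stage 2: salt = 293,013 + 557×2.2 = 294,238.4; volume = 8,947 m³
S = 294,238.4 / 8,947 = 32.8868 PSU

32.89 PSU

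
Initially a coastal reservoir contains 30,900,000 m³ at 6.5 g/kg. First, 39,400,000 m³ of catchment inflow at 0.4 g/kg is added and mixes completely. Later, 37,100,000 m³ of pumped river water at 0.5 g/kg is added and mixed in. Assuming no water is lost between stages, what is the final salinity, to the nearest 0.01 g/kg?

2.19 g/kg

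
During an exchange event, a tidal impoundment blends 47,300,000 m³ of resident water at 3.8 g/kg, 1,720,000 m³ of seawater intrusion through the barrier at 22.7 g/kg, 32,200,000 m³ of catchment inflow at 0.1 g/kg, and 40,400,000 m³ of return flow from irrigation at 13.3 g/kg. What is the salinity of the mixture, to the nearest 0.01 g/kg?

6.24 g/kg

Total salt / total volume:
salt = 47,300,000×3.8 + 1,720,000×22.7 + 32,200,000×0.1 + 40,400,000×13.3 = 179,740,000 + 39,044,000 + 3,220,000 + 537,320,000 = 759,324,000
volume = 47,300,000 + 1,720,000 + 32,200,000 + 40,400,000 = 121,620,000 m³
S = 759,324,000 / 121,620,000 = 6.2434 g/kg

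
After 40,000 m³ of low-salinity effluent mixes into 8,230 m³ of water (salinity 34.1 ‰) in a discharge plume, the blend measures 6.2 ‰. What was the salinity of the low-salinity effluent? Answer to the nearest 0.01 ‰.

0.46 ‰

Salt balance: 8,230×34.1 + 40,000×S = 48,230×6.2
280,643 + 40,000·S = 299,026
S = (299,026 − 280,643) / 40,000 = 0.4596 ‰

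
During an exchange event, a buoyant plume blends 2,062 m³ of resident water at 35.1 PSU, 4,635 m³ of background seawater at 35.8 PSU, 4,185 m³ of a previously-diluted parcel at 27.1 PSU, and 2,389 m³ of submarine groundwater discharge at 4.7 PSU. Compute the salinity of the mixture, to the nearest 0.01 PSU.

27.35 PSU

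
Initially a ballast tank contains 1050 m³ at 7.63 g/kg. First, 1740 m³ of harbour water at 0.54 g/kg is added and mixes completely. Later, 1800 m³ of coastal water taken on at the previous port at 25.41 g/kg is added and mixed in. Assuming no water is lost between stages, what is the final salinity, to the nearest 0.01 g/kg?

11.91 g/kg

Total salt / total volume:
Initial salt = 1,050×7.63 = 8,011.5
After stage 1: salt = 8,011.5 + 1,740×0.54 = 8,951.1; volume = 2,790 m³; S = 3.208 g/kg
After stage 2: salt = 8,951.1 + 1,800×25.41 = 54,689.1; volume = 4,590 m³
S = 54,689.1 / 4,590 = 11.9148 g/kg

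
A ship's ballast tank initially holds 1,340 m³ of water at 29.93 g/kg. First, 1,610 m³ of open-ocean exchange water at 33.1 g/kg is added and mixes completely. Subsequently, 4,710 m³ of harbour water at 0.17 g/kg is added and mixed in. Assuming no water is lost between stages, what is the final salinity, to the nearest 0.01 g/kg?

12.30 g/kg

Total salt / total volume:
Initial salt = 1,340×29.93 = 40,106.2
After stage 1: salt = 40,106.2 + 1,610×33.1 = 93,397.2; volume = 2,950 m³; S = 31.66 g/kg
After stage 2: salt = 93,397.2 + 4,710×0.17 = 94,197.9; volume = 7,660 m³
S = 94,197.9 / 7,660 = 12.2974 g/kg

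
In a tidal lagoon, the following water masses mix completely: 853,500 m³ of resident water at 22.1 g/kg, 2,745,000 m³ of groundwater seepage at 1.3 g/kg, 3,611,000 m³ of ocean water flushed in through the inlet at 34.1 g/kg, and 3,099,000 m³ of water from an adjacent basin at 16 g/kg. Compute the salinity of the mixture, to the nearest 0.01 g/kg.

18.93 g/kg

Salt balance:
salt = 853,500×22.1 + 2,745,000×1.3 + 3,611,000×34.1 + 3,099,000×16 = 18,862,350 + 3,568,500 + 123,135,100 + 49,584,000 = 195,149,950
volume = 853,500 + 2,745,000 + 3,611,000 + 3,099,000 = 10,308,500 m³
S = 195,149,950 / 10,308,500 = 18.931 g/kg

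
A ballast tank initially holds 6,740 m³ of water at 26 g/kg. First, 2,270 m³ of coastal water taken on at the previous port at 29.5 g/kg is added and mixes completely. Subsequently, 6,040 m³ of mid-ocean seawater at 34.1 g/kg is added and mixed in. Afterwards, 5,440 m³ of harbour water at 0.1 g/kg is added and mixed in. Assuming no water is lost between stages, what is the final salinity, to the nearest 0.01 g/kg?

21.90 g/kg

Weighted by volume,
Initial salt = 6,740×26 = 175,240
After stage 1: salt = 175,240 + 2,270×29.5 = 242,205; volume = 9,010 m³; S = 26.882 g/kg
After stage 2: salt = 242,205 + 6,040×34.1 = 448,169; volume = 15,050 m³; S = 29.779 g/kg
After stage 3: salt = 448,169 + 5,440×0.1 = 448,713; volume = 20,490 m³
S = 448,713 / 20,490 = 21.8991 g/kg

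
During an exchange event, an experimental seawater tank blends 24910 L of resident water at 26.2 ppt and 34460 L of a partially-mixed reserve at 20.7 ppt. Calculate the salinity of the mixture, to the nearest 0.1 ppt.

23.0 ppt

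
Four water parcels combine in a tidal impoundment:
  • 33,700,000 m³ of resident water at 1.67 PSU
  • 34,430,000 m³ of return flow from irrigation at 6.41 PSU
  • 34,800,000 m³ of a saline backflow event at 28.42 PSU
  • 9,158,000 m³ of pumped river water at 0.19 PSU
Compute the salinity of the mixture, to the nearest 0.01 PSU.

11.31 PSU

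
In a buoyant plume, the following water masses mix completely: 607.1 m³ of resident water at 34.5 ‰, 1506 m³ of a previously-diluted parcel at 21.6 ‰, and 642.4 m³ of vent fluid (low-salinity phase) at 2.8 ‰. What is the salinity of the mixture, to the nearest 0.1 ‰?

Conserving salt mass:
salt = 607.1×34.5 + 1,506×21.6 + 642.4×2.8 = 20,944.95 + 32,529.6 + 1,798.72 = 55,273.27
volume = 607.1 + 1,506 + 642.4 = 2,755.5 m³
S = 55,273.27 / 2,755.5 = 20.059 ‰

20.1 ‰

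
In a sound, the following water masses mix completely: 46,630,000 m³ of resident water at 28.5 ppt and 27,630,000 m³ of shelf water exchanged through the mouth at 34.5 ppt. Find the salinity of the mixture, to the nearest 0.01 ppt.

30.73 ppt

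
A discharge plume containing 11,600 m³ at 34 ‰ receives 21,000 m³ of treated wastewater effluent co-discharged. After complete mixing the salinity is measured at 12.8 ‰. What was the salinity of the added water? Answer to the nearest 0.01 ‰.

1.09 ‰

Salt balance: 11,600×34 + 21,000×S = 32,600×12.8
394,400 + 21,000·S = 417,280
S = (417,280 − 394,400) / 21,000 = 1.0895 ‰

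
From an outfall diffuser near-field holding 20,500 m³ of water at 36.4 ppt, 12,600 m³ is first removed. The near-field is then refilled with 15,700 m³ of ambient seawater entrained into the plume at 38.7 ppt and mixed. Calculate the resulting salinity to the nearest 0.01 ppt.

Remaining after removal: 7,900 m³ at 36.4 ppt (salt = 287,560)
After addition: salt = 287,560 + 15,700×38.7 = 895,150; volume = 23,600 m³
S = 895,150 / 23,600 = 37.9301 ppt

37.93 ppt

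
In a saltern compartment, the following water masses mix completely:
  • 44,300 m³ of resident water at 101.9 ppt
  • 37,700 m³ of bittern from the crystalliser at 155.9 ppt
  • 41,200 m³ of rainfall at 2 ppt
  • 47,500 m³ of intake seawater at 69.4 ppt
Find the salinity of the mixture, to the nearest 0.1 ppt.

Weighted by volume,
salt = 44,300×101.9 + 37,700×155.9 + 41,200×2 + 47,500×69.4 = 4,514,170 + 5,877,430 + 82,400 + 3,296,500 = 13,770,500
volume = 44,300 + 37,700 + 41,200 + 47,500 = 170,700 m³
S = 13,770,500 / 170,700 = 80.671 ppt

80.7 ppt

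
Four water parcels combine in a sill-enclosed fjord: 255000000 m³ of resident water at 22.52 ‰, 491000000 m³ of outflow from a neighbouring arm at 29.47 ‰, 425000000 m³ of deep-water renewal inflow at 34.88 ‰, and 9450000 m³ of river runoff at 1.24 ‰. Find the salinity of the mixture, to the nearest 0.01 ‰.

29.69 ‰

Weighted by volume,
salt = 255,000,000×22.52 + 491,000,000×29.47 + 425,000,000×34.88 + 9,450,000×1.24 = 5,742,600,000 + 14,469,770,000 + 14,824,000,000 + 11,718,000 = 35,048,088,000
volume = 255,000,000 + 491,000,000 + 425,000,000 + 9,450,000 = 1,180,450,000 m³
S = 35,048,088,000 / 1,180,450,000 = 29.6904 ‰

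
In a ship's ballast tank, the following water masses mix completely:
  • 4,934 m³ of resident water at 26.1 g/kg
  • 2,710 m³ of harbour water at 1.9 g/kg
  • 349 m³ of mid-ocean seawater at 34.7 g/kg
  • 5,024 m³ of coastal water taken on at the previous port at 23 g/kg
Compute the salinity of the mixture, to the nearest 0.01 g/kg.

Conserving salt mass:
salt = 4,934×26.1 + 2,710×1.9 + 349×34.7 + 5,024×23 = 128,777.4 + 5,149 + 12,110.3 + 115,552 = 261,588.7
volume = 4,934 + 2,710 + 349 + 5,024 = 13,017 m³
S = 261,588.7 / 13,017 = 20.0959 g/kg

20.10 g/kg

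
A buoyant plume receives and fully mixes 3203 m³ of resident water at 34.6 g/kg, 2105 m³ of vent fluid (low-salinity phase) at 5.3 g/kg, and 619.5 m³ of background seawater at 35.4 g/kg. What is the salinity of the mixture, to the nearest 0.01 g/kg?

24.28 g/kg

Conserving salt mass:
salt = 3,203×34.6 + 2,105×5.3 + 619.5×35.4 = 110,823.8 + 11,156.5 + 21,930.3 = 143,910.6
volume = 3,203 + 2,105 + 619.5 = 5,927.5 m³
S = 143,910.6 / 5,927.5 = 24.2785 g/kg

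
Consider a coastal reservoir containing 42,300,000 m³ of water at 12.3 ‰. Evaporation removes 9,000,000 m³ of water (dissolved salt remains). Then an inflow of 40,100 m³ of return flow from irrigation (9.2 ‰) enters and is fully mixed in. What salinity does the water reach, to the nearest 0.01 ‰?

After evaporation: salt = 42,300,000×12.3 = 520,290,000; volume = 42,300,000 − 9,000,000 = 33,300,000 m³
After mixing: salt = 520,290,000 + 40,100×9.2 = 520,658,920; volume = 33,300,000 + 40,100 = 33,340,100 m³
S = 520,658,920 / 33,340,100 = 15.6166 ‰

15.62 ‰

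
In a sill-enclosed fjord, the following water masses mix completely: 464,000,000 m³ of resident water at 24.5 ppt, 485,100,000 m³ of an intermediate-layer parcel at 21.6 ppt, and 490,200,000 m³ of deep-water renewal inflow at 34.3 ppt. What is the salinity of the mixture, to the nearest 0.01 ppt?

Mass of salt is conserved:
salt = 464,000,000×24.5 + 485,100,000×21.6 + 490,200,000×34.3 = 11,368,000,000 + 10,478,160,000 + 16,813,860,000 = 38,660,020,000
volume = 464,000,000 + 485,100,000 + 490,200,000 = 1,439,300,000 m³
S = 38,660,020,000 / 1,439,300,000 = 26.8603 ppt

26.86 ppt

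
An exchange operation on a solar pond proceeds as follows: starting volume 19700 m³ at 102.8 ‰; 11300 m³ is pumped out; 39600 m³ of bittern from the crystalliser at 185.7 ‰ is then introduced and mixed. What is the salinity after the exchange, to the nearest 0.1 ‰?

171.2 ‰

Remaining after removal: 8,400 m³ at 102.8 ‰ (salt = 863,520)
After addition: salt = 863,520 + 39,600×185.7 = 8,217,240; volume = 48,000 m³
S = 8,217,240 / 48,000 = 171.1925 ‰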